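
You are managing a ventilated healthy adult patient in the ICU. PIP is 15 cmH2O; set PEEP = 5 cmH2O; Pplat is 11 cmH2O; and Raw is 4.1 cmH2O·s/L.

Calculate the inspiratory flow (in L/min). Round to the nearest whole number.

59

flow = (PIP − Pplat) / Raw = (15 − 11) / 4.1 = 0.9756 L/s × 60 = 58.536 L/min.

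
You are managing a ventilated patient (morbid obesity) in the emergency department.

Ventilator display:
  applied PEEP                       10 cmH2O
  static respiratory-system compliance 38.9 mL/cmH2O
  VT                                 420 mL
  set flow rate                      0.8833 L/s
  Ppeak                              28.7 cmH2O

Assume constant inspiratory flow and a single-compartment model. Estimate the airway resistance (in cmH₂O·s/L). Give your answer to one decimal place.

Equation of motion (constant flow): PIP = Vt/C + R·V̇ + PEEP.
R·V̇ = PIP − Vt/C − PEEP = 28.7 − 420/38.9 − 10 = 28.7 − 10.797 − 10 = 7.903 cmH2O.
R = 7.903 / 0.8833 = 8.947 cmH2O·s/L.

8.9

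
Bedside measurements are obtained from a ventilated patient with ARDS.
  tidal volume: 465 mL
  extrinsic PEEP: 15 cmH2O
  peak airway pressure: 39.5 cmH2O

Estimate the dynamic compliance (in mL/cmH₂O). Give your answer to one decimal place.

19.0

Dynamic compliance = Vt / (PIP − PEEP) = 465 / (39.5 − 15) = 465 / 24.5 = 18.98 mL/cmH2O.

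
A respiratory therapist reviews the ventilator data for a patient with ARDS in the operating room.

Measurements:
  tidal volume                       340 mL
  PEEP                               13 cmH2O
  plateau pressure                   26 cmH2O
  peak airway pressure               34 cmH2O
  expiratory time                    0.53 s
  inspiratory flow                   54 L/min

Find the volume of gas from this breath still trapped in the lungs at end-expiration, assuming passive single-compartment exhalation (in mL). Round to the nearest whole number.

35

Flow: 54 L/min ÷ 60 = 0.9 L/s.
R = (PIP − Pplat)/V̇ = (34 − 26) / 0.9 = 8.0/0.9 = 8.889 cmH2O·s/L.
C = Vt/(Pplat − PEEP) = 340.0 / (26 − 13) = 340.0/13.0 = 26.154 mL/cmH2O.
τ = R × C = 8.889 × 0.02615 L/cmH2O = 0.2324 s.
Fraction remaining = e^(−Te/τ) = e^(−0.53/0.2324) = 0.1022.
Trapped volume = 340.0 × 0.1022 = 34.748 mL.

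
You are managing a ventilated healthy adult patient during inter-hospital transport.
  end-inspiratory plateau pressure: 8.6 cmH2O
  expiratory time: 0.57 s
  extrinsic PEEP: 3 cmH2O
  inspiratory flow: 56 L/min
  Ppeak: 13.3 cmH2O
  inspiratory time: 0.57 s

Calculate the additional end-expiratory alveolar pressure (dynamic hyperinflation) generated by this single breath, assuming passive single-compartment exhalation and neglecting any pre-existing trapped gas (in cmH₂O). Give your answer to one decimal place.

Flow: 56 L/min ÷ 60 = 0.9333 L/s.
Vt = flow × Ti = 0.9333 L/s × 0.57 s × 1000 mL/L = 531.98 mL.
R = (PIP − Pplat)/V̇ = (13.3 − 8.6) / 0.9333 = 4.7/0.9333 = 5.036 cmH2O·s/L.
C = Vt/(Pplat − PEEP) = 531.98 / (8.6 − 3) = 531.98/5.6 = 94.996 mL/cmH2O.
τ = R × C = 5.036 × 0.095 L/cmH2O = 0.4784 s.
Fraction remaining = e^(−Te/τ) = e^(−0.57/0.4784) = 0.3038; trapped volume = 531.98 × 0.3038 = 161.62 mL.
Additional alveolar pressure from trapping ≈ V_trapped / C = 161.62 / 94.996 = 1.701 cmH2O.

1.7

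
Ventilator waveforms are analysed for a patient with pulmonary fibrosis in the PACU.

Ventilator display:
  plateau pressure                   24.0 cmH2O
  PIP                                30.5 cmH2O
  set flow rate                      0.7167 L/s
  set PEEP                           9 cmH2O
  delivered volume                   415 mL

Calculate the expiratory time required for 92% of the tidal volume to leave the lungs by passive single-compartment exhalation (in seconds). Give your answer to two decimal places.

R = (PIP − Pplat)/V̇ = (30.5 − 24.0) / 0.7167 = 6.5/0.7167 = 9.069 cmH2O·s/L.
C = Vt/(Pplat − PEEP) = 415.0 / (24.0 − 9) = 415.0/15.0 = 27.667 mL/cmH2O.
τ = R × C = 9.069 × 0.02767 L/cmH2O = 0.2509 s.
t = −τ·ln(1 − 0.92) = −0.2509·ln(0.08) = 0.6337 s.

0.63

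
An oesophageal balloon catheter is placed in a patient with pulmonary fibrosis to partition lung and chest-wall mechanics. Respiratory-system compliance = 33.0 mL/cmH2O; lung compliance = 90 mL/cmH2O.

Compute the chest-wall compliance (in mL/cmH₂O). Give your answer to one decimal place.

52.1

1/Ccw = 1/Crs − 1/CL.
1/Ccw = 1/33.0 − 1/90 = 0.01919.
Ccw = 52.11 mL/cmH2O.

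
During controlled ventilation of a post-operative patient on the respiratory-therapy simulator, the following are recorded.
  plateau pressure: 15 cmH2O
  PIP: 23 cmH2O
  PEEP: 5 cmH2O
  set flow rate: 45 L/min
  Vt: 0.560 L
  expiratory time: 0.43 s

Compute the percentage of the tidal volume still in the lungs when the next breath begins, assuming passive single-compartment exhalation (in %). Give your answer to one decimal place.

Flow: 45 L/min ÷ 60 = 0.75 L/s.
R = (PIP − Pplat)/V̇ = (23 − 15) / 0.75 = 8.0/0.75 = 10.667 cmH2O·s/L.
C = Vt/(Pplat − PEEP) = 560.0 / (15 − 5) = 560.0/10.0 = 56.0 mL/cmH2O.
τ = R × C = 10.667 × 0.056 L/cmH2O = 0.5974 s.
Fraction remaining at end-expiration = e^(−Te/τ) = e^(−0.43/0.5974) = 0.4869 → 48.69%.

48.7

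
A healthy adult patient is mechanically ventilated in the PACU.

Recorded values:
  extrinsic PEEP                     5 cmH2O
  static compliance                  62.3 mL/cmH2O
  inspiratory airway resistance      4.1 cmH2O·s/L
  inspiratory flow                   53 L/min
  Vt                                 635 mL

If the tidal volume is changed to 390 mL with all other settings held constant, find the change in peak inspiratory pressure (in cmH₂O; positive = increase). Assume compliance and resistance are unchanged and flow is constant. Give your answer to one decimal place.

-3.9

PIP = Vt/C + R·V̇ + PEEP (constant-flow equation of motion).
Only the elastic term changes: ΔPIP = ΔVt / C = (390 − 635) / 62.3 = -3.933 cmH2O.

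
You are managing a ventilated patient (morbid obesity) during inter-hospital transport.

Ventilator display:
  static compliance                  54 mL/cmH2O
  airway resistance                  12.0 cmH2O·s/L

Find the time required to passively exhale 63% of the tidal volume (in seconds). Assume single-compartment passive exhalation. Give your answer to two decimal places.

0.64

τ = R × C = 12.0 × 54 mL/cmH2O = 12.0 × 0.054 L/cmH2O = 0.648 s.
Exhaled fraction f = 1 − e^(−t/τ) → t = −τ·ln(1 − f) = −0.648·ln(0.37) = 0.6443 s.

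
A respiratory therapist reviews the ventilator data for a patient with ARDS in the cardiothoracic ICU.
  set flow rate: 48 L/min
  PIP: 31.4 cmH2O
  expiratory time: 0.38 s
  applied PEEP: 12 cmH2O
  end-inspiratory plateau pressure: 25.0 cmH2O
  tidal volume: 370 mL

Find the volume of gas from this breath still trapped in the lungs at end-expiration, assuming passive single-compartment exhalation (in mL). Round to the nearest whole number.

70

Flow: 48 L/min ÷ 60 = 0.8 L/s.
R = (PIP − Pplat)/V̇ = (31.4 − 25.0) / 0.8 = 6.4/0.8 = 8.0 cmH2O·s/L.
C = Vt/(Pplat − PEEP) = 370.0 / (25.0 − 12) = 370.0/13.0 = 28.462 mL/cmH2O.
τ = R × C = 8.0 × 0.02846 L/cmH2O = 0.2277 s.
Fraction remaining = e^(−Te/τ) = e^(−0.38/0.2277) = 0.1885.
Trapped volume = 370.0 × 0.1885 = 69.745 mL.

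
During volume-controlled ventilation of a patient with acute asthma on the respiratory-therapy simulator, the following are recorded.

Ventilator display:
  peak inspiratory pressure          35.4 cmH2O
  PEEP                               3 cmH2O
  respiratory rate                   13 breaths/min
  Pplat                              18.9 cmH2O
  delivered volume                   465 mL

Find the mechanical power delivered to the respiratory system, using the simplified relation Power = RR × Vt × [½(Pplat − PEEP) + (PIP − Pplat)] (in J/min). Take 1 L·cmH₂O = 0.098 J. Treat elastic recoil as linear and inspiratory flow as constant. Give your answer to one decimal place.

Per-breath work = Vt × [½(Pplat−PEEP) + (PIP−Pplat)] = 0.465 × [0.5×15.9 + 16.5] = 0.465 × 24.45 = 11.369 L·cmH2O.
Power = 13 × 11.369 = 147.8 L·cmH2O/min.
× 0.098 J/(L·cmH2O) → 14.484 J/min.

14.5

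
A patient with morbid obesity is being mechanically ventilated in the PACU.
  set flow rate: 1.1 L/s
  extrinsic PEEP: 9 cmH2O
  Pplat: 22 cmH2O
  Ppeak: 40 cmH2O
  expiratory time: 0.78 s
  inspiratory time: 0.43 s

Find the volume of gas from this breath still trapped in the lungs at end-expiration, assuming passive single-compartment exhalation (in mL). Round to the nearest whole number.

Vt = flow × Ti = 1.1 L/s × 0.43 s × 1000 mL/L = 473.0 mL.
R = (PIP − Pplat)/V̇ = (40 − 22) / 1.1 = 18.0/1.1 = 16.364 cmH2O·s/L.
C = Vt/(Pplat − PEEP) = 473.0 / (22 − 9) = 473.0/13.0 = 36.385 mL/cmH2O.
τ = R × C = 16.364 × 0.03639 L/cmH2O = 0.5955 s.
Fraction remaining = e^(−Te/τ) = e^(−0.78/0.5955) = 0.2699.
Trapped volume = 473.0 × 0.2699 = 127.66 mL.

128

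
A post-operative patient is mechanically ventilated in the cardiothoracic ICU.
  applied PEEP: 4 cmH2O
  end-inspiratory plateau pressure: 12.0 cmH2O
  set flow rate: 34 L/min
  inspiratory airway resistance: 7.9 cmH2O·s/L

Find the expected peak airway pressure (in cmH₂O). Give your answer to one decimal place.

Flow: 34 L/min ÷ 60 = 0.5667 L/s.
PIP = Pplat + Raw × flow = 12.0 + 7.9 × 0.5667 = 12.0 + 4.477 = 16.477 cmH2O.

16.5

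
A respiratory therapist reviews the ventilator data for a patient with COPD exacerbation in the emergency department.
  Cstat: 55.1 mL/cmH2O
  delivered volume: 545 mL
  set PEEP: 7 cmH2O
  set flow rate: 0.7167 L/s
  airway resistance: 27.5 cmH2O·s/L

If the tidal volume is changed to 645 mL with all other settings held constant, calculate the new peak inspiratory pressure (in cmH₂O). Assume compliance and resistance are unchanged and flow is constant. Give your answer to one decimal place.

38.4

PIP = Vt/C + R·V̇ + PEEP (constant-flow equation of motion).
Only the elastic term changes: ΔPIP = ΔVt / C = (645 − 545) / 55.1 = 1.815 cmH2O.
Original PIP = 545/55.1 + 27.5×0.7167 + 7 = 36.6 cmH2O; new PIP = 36.6 + (1.815) = 38.415 cmH2O.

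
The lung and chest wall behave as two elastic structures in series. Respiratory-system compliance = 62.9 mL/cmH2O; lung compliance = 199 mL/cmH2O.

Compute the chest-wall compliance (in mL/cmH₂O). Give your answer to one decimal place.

92.0

1/Ccw = 1/Crs − 1/CL.
1/Ccw = 1/62.9 − 1/199 = 0.01087.
Ccw = 91.996 mL/cmH2O.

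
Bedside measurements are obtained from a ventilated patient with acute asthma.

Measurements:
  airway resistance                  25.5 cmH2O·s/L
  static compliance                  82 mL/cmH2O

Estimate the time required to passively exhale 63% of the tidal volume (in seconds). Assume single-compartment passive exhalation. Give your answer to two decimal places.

2.08

τ = R × C = 25.5 × 82 mL/cmH2O = 25.5 × 0.082 L/cmH2O = 2.091 s.
Exhaled fraction f = 1 − e^(−t/τ) → t = −τ·ln(1 − f) = −2.091·ln(0.37) = 2.079 s.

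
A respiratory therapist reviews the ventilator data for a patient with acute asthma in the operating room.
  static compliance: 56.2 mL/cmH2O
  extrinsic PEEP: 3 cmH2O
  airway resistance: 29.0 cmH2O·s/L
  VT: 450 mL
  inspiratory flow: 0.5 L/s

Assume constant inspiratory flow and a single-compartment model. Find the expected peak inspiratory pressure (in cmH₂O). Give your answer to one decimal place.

Equation of motion (constant flow): PIP = Vt/C + R·V̇ + PEEP.
PIP = 450/56.2 + 29.0×0.5 + 3 = 8.007 + 14.5 + 3 = 25.507 cmH2O.

25.5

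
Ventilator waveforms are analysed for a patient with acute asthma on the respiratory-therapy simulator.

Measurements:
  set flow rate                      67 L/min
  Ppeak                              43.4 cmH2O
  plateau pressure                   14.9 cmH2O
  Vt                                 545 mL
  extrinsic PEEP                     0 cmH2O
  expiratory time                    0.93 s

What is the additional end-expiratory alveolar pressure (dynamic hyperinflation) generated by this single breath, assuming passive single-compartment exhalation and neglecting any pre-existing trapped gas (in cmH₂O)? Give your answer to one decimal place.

5.5

Flow: 67 L/min ÷ 60 = 1.1167 L/s.
R = (PIP − Pplat)/V̇ = (43.4 − 14.9) / 1.1167 = 28.5/1.1167 = 25.522 cmH2O·s/L.
C = Vt/(Pplat − PEEP) = 545.0 / (14.9 − 0) = 545.0/14.9 = 36.577 mL/cmH2O.
τ = R × C = 25.522 × 0.03658 L/cmH2O = 0.9336 s.
Fraction remaining = e^(−Te/τ) = e^(−0.93/0.9336) = 0.3693; trapped volume = 545.0 × 0.3693 = 201.27 mL.
Additional alveolar pressure from trapping ≈ V_trapped / C = 201.27 / 36.577 = 5.503 cmH2O.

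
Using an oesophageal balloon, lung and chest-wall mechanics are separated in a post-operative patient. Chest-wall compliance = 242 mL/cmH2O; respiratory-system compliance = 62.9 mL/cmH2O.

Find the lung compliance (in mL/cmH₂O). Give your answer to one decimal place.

1/CL = 1/Crs − 1/Ccw.
1/CL = 1/62.9 − 1/242 = 0.01177.
CL = 84.962 mL/cmH2O.

85.0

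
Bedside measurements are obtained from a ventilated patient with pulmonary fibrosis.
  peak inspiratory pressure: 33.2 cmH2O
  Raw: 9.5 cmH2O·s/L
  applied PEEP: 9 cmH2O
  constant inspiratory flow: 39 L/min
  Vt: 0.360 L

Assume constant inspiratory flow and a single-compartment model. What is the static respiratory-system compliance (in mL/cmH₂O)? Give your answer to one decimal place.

20.0

Flow: 39 L/min ÷ 60 = 0.65 L/s.
Equation of motion (constant flow): PIP = Vt/C + R·V̇ + PEEP.
Vt/C = PIP − R·V̇ − PEEP = 33.2 − 9.5×0.65 − 9 = 33.2 − 6.175 − 9 = 18.025 cmH2O.
C = Vt / 18.025 = 360 / 18.025 = 19.972 mL/cmH2O.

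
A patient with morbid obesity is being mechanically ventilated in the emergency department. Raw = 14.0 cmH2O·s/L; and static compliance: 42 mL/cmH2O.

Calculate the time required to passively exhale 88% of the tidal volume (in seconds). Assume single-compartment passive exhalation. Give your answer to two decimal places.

1.25

τ = R × C = 14.0 × 42 mL/cmH2O = 14.0 × 0.042 L/cmH2O = 0.588 s.
Exhaled fraction f = 1 − e^(−t/τ) → t = −τ·ln(1 − f) = −0.588·ln(0.12) = 1.247 s.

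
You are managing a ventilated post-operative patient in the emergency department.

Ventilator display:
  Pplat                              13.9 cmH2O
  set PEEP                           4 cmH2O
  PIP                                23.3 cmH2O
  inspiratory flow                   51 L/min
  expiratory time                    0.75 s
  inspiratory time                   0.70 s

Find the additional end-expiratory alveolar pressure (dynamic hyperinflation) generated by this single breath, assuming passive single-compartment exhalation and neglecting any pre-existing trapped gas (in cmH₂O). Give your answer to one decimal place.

3.2

Flow: 51 L/min ÷ 60 = 0.85 L/s.
Vt = flow × Ti = 0.85 L/s × 0.70 s × 1000 mL/L = 595.0 mL.
R = (PIP − Pplat)/V̇ = (23.3 − 13.9) / 0.85 = 9.4/0.85 = 11.059 cmH2O·s/L.
C = Vt/(Pplat − PEEP) = 595.0 / (13.9 − 4) = 595.0/9.9 = 60.101 mL/cmH2O.
τ = R × C = 11.059 × 0.0601 L/cmH2O = 0.6646 s.
Fraction remaining = e^(−Te/τ) = e^(−0.75/0.6646) = 0.3235; trapped volume = 595.0 × 0.3235 = 192.48 mL.
Additional alveolar pressure from trapping ≈ V_trapped / C = 192.48 / 60.101 = 3.203 cmH2O.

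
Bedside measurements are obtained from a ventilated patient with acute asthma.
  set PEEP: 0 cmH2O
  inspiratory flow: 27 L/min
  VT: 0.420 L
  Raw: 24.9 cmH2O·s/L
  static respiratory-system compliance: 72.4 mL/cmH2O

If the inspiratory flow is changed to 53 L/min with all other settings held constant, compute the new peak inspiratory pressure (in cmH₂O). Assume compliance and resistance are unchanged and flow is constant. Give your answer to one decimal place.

27.8

Flow: 27 L/min ÷ 60 = 0.45 L/s.
New flow: 53 L/min ÷ 60 = 0.8833 L/s.
PIP = Vt/C + R·V̇ + PEEP (constant-flow equation of motion).
Only the resistive term changes: ΔPIP = R × ΔV̇ = 24.9 × (0.8833 − 0.45) = 24.9 × 0.4333 = 10.789 cmH2O.
Original PIP = 420/72.4 + 24.9×0.45 + 0 = 17.006 cmH2O; new PIP = 17.006 + (10.789) = 27.795 cmH2O.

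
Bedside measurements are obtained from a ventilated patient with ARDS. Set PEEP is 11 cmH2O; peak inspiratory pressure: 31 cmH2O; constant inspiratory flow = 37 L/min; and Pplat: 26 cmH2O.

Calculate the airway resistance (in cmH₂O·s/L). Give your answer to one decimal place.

8.1

Flow: 37 L/min ÷ 60 = 0.6167 L/s.
Raw = (PIP − Pplat) / flow = (31 − 26) / 0.6167 = 5.0 / 0.6167 = 8.108 cmH2O·s/L.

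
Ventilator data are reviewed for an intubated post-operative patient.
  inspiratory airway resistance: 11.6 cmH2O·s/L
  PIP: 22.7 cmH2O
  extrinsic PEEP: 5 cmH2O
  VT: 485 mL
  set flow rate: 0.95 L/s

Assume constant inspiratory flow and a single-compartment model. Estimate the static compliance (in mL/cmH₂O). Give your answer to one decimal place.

72.6

Equation of motion (constant flow): PIP = Vt/C + R·V̇ + PEEP.
Vt/C = PIP − R·V̇ − PEEP = 22.7 − 11.6×0.95 − 5 = 22.7 − 11.02 − 5 = 6.68 cmH2O.
C = Vt / 6.68 = 485 / 6.68 = 72.605 mL/cmH2O.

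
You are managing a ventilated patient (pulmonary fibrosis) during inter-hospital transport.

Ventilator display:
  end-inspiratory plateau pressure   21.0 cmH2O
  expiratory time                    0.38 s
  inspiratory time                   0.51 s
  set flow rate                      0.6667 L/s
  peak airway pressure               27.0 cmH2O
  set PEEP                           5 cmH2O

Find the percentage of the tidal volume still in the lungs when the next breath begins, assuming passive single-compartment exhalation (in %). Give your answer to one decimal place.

Vt = flow × Ti = 0.6667 L/s × 0.51 s × 1000 mL/L = 340.02 mL.
R = (PIP − Pplat)/V̇ = (27.0 − 21.0) / 0.6667 = 6.0/0.6667 = 9.0 cmH2O·s/L.
C = Vt/(Pplat − PEEP) = 340.02 / (21.0 − 5) = 340.02/16.0 = 21.251 mL/cmH2O.
τ = R × C = 9.0 × 0.02125 L/cmH2O = 0.1913 s.
Fraction remaining at end-expiration = e^(−Te/τ) = e^(−0.38/0.1913) = 0.1372 → 13.72%.

13.7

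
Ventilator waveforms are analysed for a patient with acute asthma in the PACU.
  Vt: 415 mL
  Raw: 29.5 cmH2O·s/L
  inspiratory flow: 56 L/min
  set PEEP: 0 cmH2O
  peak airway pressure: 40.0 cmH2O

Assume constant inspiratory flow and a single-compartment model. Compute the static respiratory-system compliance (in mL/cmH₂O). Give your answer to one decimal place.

33.3

Flow: 56 L/min ÷ 60 = 0.9333 L/s.
Equation of motion (constant flow): PIP = Vt/C + R·V̇ + PEEP.
Vt/C = PIP − R·V̇ − PEEP = 40.0 − 29.5×0.9333 − 0 = 40.0 − 27.532 − 0 = 12.468 cmH2O.
C = Vt / 12.468 = 415 / 12.468 = 33.285 mL/cmH2O.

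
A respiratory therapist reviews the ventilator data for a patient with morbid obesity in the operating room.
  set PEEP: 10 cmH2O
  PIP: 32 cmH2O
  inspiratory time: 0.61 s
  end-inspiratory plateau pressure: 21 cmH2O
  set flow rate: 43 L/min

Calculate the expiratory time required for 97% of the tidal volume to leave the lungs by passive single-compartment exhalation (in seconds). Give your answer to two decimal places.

2.14

Flow: 43 L/min ÷ 60 = 0.7167 L/s.
Vt = flow × Ti = 0.7167 L/s × 0.61 s × 1000 mL/L = 437.19 mL.
R = (PIP − Pplat)/V̇ = (32 − 21) / 0.7167 = 11.0/0.7167 = 15.348 cmH2O·s/L.
C = Vt/(Pplat − PEEP) = 437.19 / (21 − 10) = 437.19/11.0 = 39.745 mL/cmH2O.
τ = R × C = 15.348 × 0.03975 L/cmH2O = 0.6101 s.
t = −τ·ln(1 − 0.97) = −0.6101·ln(0.03) = 2.139 s.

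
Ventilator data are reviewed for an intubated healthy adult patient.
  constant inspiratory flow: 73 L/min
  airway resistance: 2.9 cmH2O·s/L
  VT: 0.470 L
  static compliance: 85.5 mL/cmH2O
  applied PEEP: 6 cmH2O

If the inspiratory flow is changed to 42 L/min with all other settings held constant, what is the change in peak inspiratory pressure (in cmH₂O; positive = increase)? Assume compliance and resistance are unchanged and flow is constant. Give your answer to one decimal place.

Flow: 73 L/min ÷ 60 = 1.2167 L/s.
New flow: 42 L/min ÷ 60 = 0.7 L/s.
PIP = Vt/C + R·V̇ + PEEP (constant-flow equation of motion).
Only the resistive term changes: ΔPIP = R × ΔV̇ = 2.9 × (0.7 − 1.2167) = 2.9 × -0.5167 = -1.498 cmH2O.

-1.5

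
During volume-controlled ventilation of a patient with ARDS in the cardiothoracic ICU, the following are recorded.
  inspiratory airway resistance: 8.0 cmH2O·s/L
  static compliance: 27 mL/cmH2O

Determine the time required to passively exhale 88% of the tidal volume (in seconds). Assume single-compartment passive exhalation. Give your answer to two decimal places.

0.46

τ = R × C = 8.0 × 27 mL/cmH2O = 8.0 × 0.027 L/cmH2O = 0.216 s.
Exhaled fraction f = 1 − e^(−t/τ) → t = −τ·ln(1 − f) = −0.216·ln(0.12) = 0.458 s.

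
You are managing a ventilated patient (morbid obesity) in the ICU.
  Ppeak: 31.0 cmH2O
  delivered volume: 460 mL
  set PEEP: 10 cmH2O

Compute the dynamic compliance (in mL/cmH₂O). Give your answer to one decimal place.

21.9

Dynamic compliance = Vt / (PIP − PEEP) = 460 / (31.0 − 10) = 460 / 21.0 = 21.905 mL/cmH2O.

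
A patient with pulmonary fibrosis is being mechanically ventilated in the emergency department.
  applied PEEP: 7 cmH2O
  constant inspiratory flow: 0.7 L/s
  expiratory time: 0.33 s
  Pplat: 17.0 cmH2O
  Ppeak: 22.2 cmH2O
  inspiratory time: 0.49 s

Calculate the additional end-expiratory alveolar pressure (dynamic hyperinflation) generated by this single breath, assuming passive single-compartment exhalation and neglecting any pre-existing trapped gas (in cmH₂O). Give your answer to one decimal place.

Vt = flow × Ti = 0.7 L/s × 0.49 s × 1000 mL/L = 343.0 mL.
R = (PIP − Pplat)/V̇ = (22.2 − 17.0) / 0.7 = 5.2/0.7 = 7.429 cmH2O·s/L.
C = Vt/(Pplat − PEEP) = 343.0 / (17.0 − 7) = 343.0/10.0 = 34.3 mL/cmH2O.
τ = R × C = 7.429 × 0.0343 L/cmH2O = 0.2548 s.
Fraction remaining = e^(−Te/τ) = e^(−0.33/0.2548) = 0.2739; trapped volume = 343.0 × 0.2739 = 93.948 mL.
Additional alveolar pressure from trapping ≈ V_trapped / C = 93.948 / 34.3 = 2.739 cmH2O.

2.7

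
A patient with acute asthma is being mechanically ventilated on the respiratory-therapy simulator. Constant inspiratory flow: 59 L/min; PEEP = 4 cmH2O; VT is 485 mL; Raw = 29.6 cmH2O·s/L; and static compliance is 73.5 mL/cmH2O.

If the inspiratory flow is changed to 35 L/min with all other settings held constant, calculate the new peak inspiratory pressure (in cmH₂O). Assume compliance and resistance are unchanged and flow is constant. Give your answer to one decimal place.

Flow: 59 L/min ÷ 60 = 0.9833 L/s.
New flow: 35 L/min ÷ 60 = 0.5833 L/s.
PIP = Vt/C + R·V̇ + PEEP (constant-flow equation of motion).
Only the resistive term changes: ΔPIP = R × ΔV̇ = 29.6 × (0.5833 − 0.9833) = 29.6 × -0.4 = -11.84 cmH2O.
Original PIP = 485/73.5 + 29.6×0.9833 + 4 = 39.704 cmH2O; new PIP = 39.704 + (-11.84) = 27.864 cmH2O.

27.9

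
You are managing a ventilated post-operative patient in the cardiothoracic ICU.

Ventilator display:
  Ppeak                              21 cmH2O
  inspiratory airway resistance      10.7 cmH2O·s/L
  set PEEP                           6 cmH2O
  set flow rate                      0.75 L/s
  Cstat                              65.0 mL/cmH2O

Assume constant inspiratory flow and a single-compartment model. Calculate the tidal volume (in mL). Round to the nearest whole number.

453

Equation of motion (constant flow): PIP = Vt/C + R·V̇ + PEEP.
Vt/C = PIP − R·V̇ − PEEP = 21 − 8.025 − 6 = 6.975 cmH2O.
Vt = C × 6.975 = 65.0 × 6.975 = 453.38 mL.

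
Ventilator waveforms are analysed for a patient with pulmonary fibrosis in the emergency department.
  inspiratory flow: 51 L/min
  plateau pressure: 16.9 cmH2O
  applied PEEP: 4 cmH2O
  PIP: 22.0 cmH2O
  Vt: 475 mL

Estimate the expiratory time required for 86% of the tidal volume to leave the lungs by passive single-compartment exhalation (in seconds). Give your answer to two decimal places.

Flow: 51 L/min ÷ 60 = 0.85 L/s.
R = (PIP − Pplat)/V̇ = (22.0 − 16.9) / 0.85 = 5.1/0.85 = 6.0 cmH2O·s/L.
C = Vt/(Pplat − PEEP) = 475.0 / (16.9 − 4) = 475.0/12.9 = 36.822 mL/cmH2O.
τ = R × C = 6.0 × 0.03682 L/cmH2O = 0.2209 s.
t = −τ·ln(1 − 0.86) = −0.2209·ln(0.14) = 0.4343 s.

0.43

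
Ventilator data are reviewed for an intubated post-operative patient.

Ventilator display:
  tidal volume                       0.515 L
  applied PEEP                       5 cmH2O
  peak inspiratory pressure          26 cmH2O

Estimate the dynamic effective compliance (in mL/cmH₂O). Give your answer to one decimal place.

Dynamic compliance = Vt / (PIP − PEEP) = 515 / (26 − 5) = 515 / 21.0 = 24.524 mL/cmH2O.

24.5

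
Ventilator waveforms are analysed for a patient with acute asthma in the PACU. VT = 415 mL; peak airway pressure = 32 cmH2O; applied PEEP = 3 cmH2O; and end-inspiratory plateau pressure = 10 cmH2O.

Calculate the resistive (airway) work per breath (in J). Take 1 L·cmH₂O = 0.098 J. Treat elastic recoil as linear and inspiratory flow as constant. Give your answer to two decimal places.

With constant inspiratory flow the resistive pressure is constant at PIP − Pplat = 32 − 10 = 22.0 cmH2O, so resistive work = 22.0 × 0.415 = 9.13 L·cmH2O.
× 0.098 J/(L·cmH2O) → 0.8947 J.

0.89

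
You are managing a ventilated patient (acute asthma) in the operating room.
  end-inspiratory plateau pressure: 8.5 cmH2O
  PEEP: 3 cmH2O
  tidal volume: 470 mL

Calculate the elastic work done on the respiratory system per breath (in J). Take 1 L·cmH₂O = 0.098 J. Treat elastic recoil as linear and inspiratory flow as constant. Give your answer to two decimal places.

0.13

Elastic work ≈ ½ × (Pplat − PEEP) × Vt = 0.5 × (8.5 − 3) × 0.470 L = 0.5 × 5.5 × 0.470 = 1.293 L·cmH2O.
× 0.098 J/(L·cmH2O) → 0.1267 J.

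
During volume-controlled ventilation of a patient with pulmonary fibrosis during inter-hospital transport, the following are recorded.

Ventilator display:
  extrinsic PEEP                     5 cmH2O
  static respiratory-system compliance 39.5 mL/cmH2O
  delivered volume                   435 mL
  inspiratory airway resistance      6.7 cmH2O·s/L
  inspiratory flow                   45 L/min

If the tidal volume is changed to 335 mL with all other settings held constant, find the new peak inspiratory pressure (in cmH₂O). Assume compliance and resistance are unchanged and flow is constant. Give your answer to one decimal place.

Flow: 45 L/min ÷ 60 = 0.75 L/s.
PIP = Vt/C + R·V̇ + PEEP (constant-flow equation of motion).
Only the elastic term changes: ΔPIP = ΔVt / C = (335 − 435) / 39.5 = -2.532 cmH2O.
Original PIP = 435/39.5 + 6.7×0.75 + 5 = 21.038 cmH2O; new PIP = 21.038 + (-2.532) = 18.506 cmH2O.

18.5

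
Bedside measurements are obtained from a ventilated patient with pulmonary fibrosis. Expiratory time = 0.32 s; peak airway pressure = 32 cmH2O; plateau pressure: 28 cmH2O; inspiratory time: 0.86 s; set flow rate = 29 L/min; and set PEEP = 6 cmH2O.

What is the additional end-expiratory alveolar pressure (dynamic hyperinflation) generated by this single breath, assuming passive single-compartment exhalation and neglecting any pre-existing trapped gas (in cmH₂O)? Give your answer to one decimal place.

2.8

Flow: 29 L/min ÷ 60 = 0.4833 L/s.
Vt = flow × Ti = 0.4833 L/s × 0.86 s × 1000 mL/L = 415.64 mL.
R = (PIP − Pplat)/V̇ = (32 − 28) / 0.4833 = 4.0/0.4833 = 8.276 cmH2O·s/L.
C = Vt/(Pplat − PEEP) = 415.64 / (28 − 6) = 415.64/22.0 = 18.893 mL/cmH2O.
τ = R × C = 8.276 × 0.01889 L/cmH2O = 0.1563 s.
Fraction remaining = e^(−Te/τ) = e^(−0.32/0.1563) = 0.1291; trapped volume = 415.64 × 0.1291 = 53.659 mL.
Additional alveolar pressure from trapping ≈ V_trapped / C = 53.659 / 18.893 = 2.84 cmH2O.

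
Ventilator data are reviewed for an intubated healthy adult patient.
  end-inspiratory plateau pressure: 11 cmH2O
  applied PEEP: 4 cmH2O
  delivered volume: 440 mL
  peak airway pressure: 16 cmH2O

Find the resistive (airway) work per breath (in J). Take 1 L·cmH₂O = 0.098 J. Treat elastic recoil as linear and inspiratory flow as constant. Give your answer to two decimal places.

0.22

With constant inspiratory flow the resistive pressure is constant at PIP − Pplat = 16 − 11 = 5.0 cmH2O, so resistive work = 5.0 × 0.440 = 2.2 L·cmH2O.
× 0.098 J/(L·cmH2O) → 0.2156 J.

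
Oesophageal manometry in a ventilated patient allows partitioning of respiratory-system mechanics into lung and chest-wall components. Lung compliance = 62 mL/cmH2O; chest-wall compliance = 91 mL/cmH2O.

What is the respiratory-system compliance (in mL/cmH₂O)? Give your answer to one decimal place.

Lung and chest wall are elastances in series: 1/Crs = 1/CL + 1/Ccw.
1/Crs = 1/62 + 1/91 = 0.02712.
Crs = 36.873 mL/cmH2O.

36.9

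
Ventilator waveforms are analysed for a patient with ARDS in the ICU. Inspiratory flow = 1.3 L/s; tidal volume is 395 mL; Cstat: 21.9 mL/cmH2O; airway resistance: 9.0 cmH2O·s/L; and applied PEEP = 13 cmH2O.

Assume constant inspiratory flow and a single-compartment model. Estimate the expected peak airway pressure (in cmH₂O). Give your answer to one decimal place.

42.7

Equation of motion (constant flow): PIP = Vt/C + R·V̇ + PEEP.
PIP = 395/21.9 + 9.0×1.3 + 13 = 18.037 + 11.7 + 13 = 42.737 cmH2O.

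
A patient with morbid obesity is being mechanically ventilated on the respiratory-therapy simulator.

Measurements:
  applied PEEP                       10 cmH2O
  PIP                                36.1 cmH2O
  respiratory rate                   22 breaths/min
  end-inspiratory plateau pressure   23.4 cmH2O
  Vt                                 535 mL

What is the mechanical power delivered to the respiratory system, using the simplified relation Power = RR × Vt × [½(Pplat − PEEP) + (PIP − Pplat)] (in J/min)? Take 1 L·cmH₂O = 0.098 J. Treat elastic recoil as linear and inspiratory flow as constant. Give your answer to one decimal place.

Per-breath work = Vt × [½(Pplat−PEEP) + (PIP−Pplat)] = 0.535 × [0.5×13.4 + 12.7] = 0.535 × 19.4 = 10.379 L·cmH2O.
Power = 22 × 10.379 = 228.34 L·cmH2O/min.
× 0.098 J/(L·cmH2O) → 22.377 J/min.

22.4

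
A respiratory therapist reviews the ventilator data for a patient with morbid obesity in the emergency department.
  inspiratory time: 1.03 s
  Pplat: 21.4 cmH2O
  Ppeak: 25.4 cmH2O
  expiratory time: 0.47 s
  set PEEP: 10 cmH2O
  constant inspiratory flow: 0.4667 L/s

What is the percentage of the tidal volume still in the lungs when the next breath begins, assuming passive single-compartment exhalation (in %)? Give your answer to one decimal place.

Vt = flow × Ti = 0.4667 L/s × 1.03 s × 1000 mL/L = 480.7 mL.
R = (PIP − Pplat)/V̇ = (25.4 − 21.4) / 0.4667 = 4.0/0.4667 = 8.571 cmH2O·s/L.
C = Vt/(Pplat − PEEP) = 480.7 / (21.4 − 10) = 480.7/11.4 = 42.167 mL/cmH2O.
τ = R × C = 8.571 × 0.04217 L/cmH2O = 0.3614 s.
Fraction remaining at end-expiration = e^(−Te/τ) = e^(−0.47/0.3614) = 0.2724 → 27.24%.

27.2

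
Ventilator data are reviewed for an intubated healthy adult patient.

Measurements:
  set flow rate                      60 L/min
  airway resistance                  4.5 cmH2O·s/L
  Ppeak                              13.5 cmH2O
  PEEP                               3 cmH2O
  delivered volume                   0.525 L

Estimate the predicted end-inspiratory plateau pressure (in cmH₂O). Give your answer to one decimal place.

9.0

Flow: 60 L/min ÷ 60 = 1 L/s.
Pplat = PIP − Raw × flow = 13.5 − 4.5 × 1 = 13.5 − 4.5 = 9.0 cmH2O.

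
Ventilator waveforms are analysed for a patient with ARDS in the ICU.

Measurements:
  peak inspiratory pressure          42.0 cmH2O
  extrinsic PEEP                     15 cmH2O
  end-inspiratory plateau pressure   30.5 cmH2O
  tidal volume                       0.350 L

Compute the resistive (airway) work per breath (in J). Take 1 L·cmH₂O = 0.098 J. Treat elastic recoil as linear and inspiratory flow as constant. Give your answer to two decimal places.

0.39

With constant inspiratory flow the resistive pressure is constant at PIP − Pplat = 42.0 − 30.5 = 11.5 cmH2O, so resistive work = 11.5 × 0.350 = 4.025 L·cmH2O.
× 0.098 J/(L·cmH2O) → 0.3945 J.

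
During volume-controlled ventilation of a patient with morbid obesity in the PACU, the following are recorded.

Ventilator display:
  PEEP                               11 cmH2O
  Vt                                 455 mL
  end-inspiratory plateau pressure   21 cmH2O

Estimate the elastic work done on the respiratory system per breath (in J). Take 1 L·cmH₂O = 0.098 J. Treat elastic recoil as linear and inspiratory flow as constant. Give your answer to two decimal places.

Elastic work ≈ ½ × (Pplat − PEEP) × Vt = 0.5 × (21 − 11) × 0.455 L = 0.5 × 10.0 × 0.455 = 2.275 L·cmH2O.
× 0.098 J/(L·cmH2O) → 0.223 J.

0.22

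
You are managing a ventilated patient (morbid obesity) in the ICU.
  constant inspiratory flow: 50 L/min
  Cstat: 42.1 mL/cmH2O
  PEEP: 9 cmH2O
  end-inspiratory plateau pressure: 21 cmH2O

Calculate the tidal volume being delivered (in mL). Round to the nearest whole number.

505

Vt = Cstat × (Pplat − PEEP) = 42.1 × (21 − 9) = 42.1 × 12.0 = 505.2 mL.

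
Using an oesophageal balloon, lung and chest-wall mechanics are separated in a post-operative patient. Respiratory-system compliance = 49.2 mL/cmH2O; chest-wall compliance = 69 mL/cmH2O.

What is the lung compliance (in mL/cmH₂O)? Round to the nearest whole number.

1/CL = 1/Crs − 1/Ccw.
1/CL = 1/49.2 − 1/69 = 0.005832.
CL = 171.47 mL/cmH2O.

171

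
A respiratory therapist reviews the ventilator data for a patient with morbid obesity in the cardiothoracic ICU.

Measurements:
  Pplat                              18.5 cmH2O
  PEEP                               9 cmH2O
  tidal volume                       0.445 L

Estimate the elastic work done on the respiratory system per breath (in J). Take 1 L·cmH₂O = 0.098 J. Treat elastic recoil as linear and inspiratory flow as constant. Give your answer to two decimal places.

0.21

Elastic work ≈ ½ × (Pplat − PEEP) × Vt = 0.5 × (18.5 − 9) × 0.445 L = 0.5 × 9.5 × 0.445 = 2.114 L·cmH2O.
× 0.098 J/(L·cmH2O) → 0.2072 J.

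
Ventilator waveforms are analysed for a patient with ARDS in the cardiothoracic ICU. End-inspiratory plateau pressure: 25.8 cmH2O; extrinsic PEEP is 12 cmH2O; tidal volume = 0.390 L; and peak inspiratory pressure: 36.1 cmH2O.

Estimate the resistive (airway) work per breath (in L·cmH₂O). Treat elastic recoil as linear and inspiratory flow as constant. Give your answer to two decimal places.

4.02

With constant inspiratory flow the resistive pressure is constant at PIP − Pplat = 36.1 − 25.8 = 10.3 cmH2O, so resistive work = 10.3 × 0.390 = 4.017 L·cmH2O.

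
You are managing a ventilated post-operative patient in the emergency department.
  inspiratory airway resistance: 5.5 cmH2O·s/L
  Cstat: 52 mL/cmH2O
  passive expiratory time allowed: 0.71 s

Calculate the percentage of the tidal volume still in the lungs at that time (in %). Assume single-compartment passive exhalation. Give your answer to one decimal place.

8.4

τ = R × C = 5.5 × 52 mL/cmH2O = 5.5 × 0.052 L/cmH2O = 0.286 s.
Passive exhalation: V(t)/V₀ = e^(−t/τ) = e^(−0.71/0.286) = 0.08353.
Fraction remaining = 0.08353 → 8.353%.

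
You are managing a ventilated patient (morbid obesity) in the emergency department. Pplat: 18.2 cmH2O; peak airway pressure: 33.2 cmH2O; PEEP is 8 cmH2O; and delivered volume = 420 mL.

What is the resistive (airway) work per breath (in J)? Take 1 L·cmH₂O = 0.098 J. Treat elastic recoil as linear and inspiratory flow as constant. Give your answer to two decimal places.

0.62

With constant inspiratory flow the resistive pressure is constant at PIP − Pplat = 33.2 − 18.2 = 15.0 cmH2O, so resistive work = 15.0 × 0.420 = 6.3 L·cmH2O.
× 0.098 J/(L·cmH2O) → 0.6174 J.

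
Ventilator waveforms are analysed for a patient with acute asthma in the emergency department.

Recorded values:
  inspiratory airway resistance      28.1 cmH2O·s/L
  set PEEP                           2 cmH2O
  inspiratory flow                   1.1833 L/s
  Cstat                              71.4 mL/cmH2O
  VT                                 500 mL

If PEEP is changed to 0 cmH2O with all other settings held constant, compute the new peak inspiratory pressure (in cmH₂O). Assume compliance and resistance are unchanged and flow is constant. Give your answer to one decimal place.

PIP = Vt/C + R·V̇ + PEEP (constant-flow equation of motion).
Only the baseline term changes: ΔPIP = ΔPEEP = 0 − 2 = -2.0 cmH2O.
Original PIP = 500/71.4 + 28.1×1.1833 + 2 = 42.254 cmH2O; new PIP = 42.254 + (-2.0) = 40.254 cmH2O.

40.3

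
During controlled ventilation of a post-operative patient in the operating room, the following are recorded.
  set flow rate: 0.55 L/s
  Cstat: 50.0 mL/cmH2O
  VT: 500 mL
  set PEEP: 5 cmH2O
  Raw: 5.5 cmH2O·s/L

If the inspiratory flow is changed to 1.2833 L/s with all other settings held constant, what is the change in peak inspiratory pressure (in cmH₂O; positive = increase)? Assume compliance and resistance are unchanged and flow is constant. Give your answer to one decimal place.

4.0

PIP = Vt/C + R·V̇ + PEEP (constant-flow equation of motion).
Only the resistive term changes: ΔPIP = R × ΔV̇ = 5.5 × (1.2833 − 0.55) = 5.5 × 0.7333 = 4.033 cmH2O.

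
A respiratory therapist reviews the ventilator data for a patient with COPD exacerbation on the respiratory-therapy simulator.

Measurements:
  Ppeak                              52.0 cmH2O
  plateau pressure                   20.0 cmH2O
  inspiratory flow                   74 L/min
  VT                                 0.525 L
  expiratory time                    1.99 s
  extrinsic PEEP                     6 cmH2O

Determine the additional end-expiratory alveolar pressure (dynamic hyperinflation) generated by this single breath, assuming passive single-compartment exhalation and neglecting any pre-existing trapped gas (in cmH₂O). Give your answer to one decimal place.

1.8

Flow: 74 L/min ÷ 60 = 1.2333 L/s.
R = (PIP − Pplat)/V̇ = (52.0 − 20.0) / 1.2333 = 32.0/1.2333 = 25.947 cmH2O·s/L.
C = Vt/(Pplat − PEEP) = 525.0 / (20.0 − 6) = 525.0/14.0 = 37.5 mL/cmH2O.
τ = R × C = 25.947 × 0.0375 L/cmH2O = 0.973 s.
Fraction remaining = e^(−Te/τ) = e^(−1.99/0.973) = 0.1294; trapped volume = 525.0 × 0.1294 = 67.935 mL.
Additional alveolar pressure from trapping ≈ V_trapped / C = 67.935 / 37.5 = 1.812 cmH2O.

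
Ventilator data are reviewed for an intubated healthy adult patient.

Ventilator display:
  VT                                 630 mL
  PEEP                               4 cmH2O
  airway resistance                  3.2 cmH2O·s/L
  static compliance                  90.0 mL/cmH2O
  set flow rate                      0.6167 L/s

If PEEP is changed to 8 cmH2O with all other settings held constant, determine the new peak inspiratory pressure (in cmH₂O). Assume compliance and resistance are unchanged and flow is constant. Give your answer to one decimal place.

PIP = Vt/C + R·V̇ + PEEP (constant-flow equation of motion).
Only the baseline term changes: ΔPIP = ΔPEEP = 8 − 4 = 4.0 cmH2O.
Original PIP = 630/90.0 + 3.2×0.6167 + 4 = 12.973 cmH2O; new PIP = 12.973 + (4.0) = 16.973 cmH2O.

17.0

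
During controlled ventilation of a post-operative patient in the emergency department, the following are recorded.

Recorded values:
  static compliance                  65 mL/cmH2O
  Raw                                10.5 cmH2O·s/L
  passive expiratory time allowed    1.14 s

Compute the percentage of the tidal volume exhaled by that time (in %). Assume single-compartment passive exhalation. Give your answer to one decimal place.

81.2

τ = R × C = 10.5 × 65 mL/cmH2O = 10.5 × 0.065 L/cmH2O = 0.6825 s.
Passive exhalation: V(t)/V₀ = e^(−t/τ) = e^(−1.14/0.6825) = 0.1882.
Fraction exhaled = 1 − 0.1882 = 0.8118 → 81.18%.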